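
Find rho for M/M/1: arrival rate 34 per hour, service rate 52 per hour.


rho = lambda/mu = 34/52 = 0.6538

0.6538


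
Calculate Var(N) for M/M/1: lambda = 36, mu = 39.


rho = 36/39; Var(N) = rho/(1-rho)^2 = 156.0

156.0


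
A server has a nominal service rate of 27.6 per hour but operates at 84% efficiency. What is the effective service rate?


Effective rate = mu * efficiency = 27.6 * 0.84 = 23.18 per hour

23.18 per hour


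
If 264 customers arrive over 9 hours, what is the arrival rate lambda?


lambda = total arrivals / time = 264 / 9 = 29.33 per hour

29.33 per hour


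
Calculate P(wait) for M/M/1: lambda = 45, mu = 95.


P(wait) = rho = lambda/mu = 45/95 = 0.4737

0.4737


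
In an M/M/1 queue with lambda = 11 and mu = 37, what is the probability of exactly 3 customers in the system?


rho = 11/37; P(n) = (1-rho)*rho^n = (1-11/37)*(11/37)^3 = 0.0185

0.0185


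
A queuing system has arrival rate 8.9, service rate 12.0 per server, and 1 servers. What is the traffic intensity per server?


rho = lambda / (c * mu) = 8.9 / (1 * 12.0) = 0.7417

0.7417


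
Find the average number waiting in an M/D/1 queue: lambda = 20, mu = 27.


M/D/1: Lq = rho^2 / (2*(1-rho)) where rho = 20/27; Lq = 1.06

1.06


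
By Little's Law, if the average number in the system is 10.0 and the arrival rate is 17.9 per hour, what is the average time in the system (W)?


W = L / lambda = 10.0 / 17.9 = 0.5587 hours

0.5587 hours


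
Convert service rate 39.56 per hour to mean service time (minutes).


Mean service time = 60/mu = 60/39.56 = 1.52 minutes

1.52 minutes


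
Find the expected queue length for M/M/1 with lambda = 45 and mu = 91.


rho = 45/91; Lq = rho^2/(1-rho) = 0.48

0.48


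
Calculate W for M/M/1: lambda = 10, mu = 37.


W = 1/(mu - lambda) = 1/(37 - 10) = 0.037 hours

0.037 hours


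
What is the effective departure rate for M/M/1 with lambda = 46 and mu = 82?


For a stable queue (lambda < mu), throughput = lambda = 46 per hour

46 per hour


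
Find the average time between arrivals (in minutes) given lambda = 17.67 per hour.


Mean interarrival time = 60/lambda = 60/17.67 = 3.4 minutes

3.4 minutes


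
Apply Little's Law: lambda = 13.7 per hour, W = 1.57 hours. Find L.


L = lambda * W = 13.7 * 1.57 = 21.51

21.51


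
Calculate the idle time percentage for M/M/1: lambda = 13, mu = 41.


Idle fraction = (1 - rho) * 100 = (1 - 13/41) * 100 = 68.3%

68.3%


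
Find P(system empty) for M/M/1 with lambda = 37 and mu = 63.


P0 = 1 - rho = 1 - 37/63 = 0.4127

0.4127


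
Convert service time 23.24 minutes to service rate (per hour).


mu = 60 / avg_service_time = 60 / 23.24 = 2.58 per hour

2.58 per hour


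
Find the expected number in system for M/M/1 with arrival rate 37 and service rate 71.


rho = 37/71; L = rho/(1-rho) = 1.09

1.09


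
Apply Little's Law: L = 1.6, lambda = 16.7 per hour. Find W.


W = L / lambda = 1.6 / 16.7 = 0.0958 hours

0.0958 hours


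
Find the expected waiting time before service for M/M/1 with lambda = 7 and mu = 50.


rho = 7/50; Wq = rho/(mu - lambda) = 0.0033 hours

0.0033 hours


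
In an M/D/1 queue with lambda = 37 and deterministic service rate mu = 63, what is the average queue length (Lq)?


M/D/1: Lq = rho^2 / (2*(1-rho)) where rho = 37/63; Lq = 0.42

0.42


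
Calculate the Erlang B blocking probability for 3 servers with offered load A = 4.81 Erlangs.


B(N,A) = (A^N/N!) / sum(A^k/k!, k=0..N) with N=3, A=4.81 = 0.5163

0.5163


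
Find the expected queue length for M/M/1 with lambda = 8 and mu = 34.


rho = 8/34; Lq = rho^2/(1-rho) = 0.07

0.07


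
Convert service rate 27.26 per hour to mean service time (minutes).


Mean service time = 60/mu = 60/27.26 = 2.2 minutes

2.2 minutes


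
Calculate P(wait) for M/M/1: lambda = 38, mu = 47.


P(wait) = rho = lambda/mu = 38/47 = 0.8085

0.8085


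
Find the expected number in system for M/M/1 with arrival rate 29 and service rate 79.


rho = 29/79; L = rho/(1-rho) = 0.58

0.58


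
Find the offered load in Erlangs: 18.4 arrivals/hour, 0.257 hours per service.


Offered load a = lambda * E[S] = 18.4 * 0.257 = 4.73 Erlangs

4.73 Erlangs


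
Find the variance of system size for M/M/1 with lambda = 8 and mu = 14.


rho = 8/14; Var(N) = rho/(1-rho)^2 = 3.11

3.11


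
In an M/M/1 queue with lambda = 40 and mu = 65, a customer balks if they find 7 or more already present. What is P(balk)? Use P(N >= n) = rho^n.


P(N >= 7) = rho^7 = (40/65)^7 = 0.0334

0.0334


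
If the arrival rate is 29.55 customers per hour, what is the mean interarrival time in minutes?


Mean interarrival time = 60/lambda = 60/29.55 = 2.03 minutes

2.03 minutes


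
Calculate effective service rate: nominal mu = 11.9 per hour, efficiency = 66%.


Effective rate = mu * efficiency = 11.9 * 0.66 = 7.85 per hour

7.85 per hour


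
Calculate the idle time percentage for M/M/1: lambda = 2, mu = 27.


Idle fraction = (1 - rho) * 100 = (1 - 2/27) * 100 = 92.6%

92.6%


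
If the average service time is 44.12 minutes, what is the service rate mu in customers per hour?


mu = 60 / avg_service_time = 60 / 44.12 = 1.36 per hour

1.36 per hour


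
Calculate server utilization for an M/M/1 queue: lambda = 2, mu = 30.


rho = lambda/mu = 2/30 = 0.0667

0.0667


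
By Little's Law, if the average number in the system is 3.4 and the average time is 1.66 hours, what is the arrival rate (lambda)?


lambda = L / W = 3.4 / 1.66 = 2.05 per hour

2.05 per hour


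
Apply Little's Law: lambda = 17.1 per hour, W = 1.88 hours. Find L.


L = lambda * W = 17.1 * 1.88 = 32.15

32.15


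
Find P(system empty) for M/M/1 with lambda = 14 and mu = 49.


P0 = 1 - rho = 1 - 14/49 = 0.7143

0.7143


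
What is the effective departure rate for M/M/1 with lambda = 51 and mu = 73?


For a stable queue (lambda < mu), throughput = lambda = 51 per hour

51 per hour


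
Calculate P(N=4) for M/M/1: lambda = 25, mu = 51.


rho = 25/51; P(n) = (1-rho)*rho^n = (1-25/51)*(25/51)^4 = 0.0294

0.0294


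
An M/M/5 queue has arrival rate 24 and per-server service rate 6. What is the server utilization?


rho = lambda/(c*mu) = 24/(5*6) = 0.8

0.8


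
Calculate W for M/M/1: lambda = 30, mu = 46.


W = 1/(mu - lambda) = 1/(46 - 30) = 0.0625 hours

0.0625 hours


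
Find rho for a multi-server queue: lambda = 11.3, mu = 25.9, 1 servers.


rho = lambda / (c * mu) = 11.3 / (1 * 25.9) = 0.4363

0.4363


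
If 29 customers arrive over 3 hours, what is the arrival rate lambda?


lambda = total arrivals / time = 29 / 3 = 9.67 per hour

9.67 per hour


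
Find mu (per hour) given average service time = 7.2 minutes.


mu = 60 / avg_service_time = 60 / 7.2 = 8.33 per hour

8.33 per hour


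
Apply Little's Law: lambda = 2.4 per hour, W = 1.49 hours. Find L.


L = lambda * W = 2.4 * 1.49 = 3.58

3.58


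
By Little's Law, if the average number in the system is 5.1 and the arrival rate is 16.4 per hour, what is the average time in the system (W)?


W = L / lambda = 5.1 / 16.4 = 0.311 hours

0.311 hours


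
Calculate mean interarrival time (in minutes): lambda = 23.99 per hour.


Mean interarrival time = 60/lambda = 60/23.99 = 2.5 minutes

2.5 minutes


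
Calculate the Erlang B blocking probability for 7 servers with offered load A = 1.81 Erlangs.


B(N,A) = (A^N/N!) / sum(A^k/k!, k=0..N) with N=7, A=1.81 = 0.0021

0.0021


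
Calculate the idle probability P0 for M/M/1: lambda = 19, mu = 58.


P0 = 1 - rho = 1 - 19/58 = 0.6724

0.6724


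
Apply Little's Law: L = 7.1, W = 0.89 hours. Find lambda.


lambda = L / W = 7.1 / 0.89 = 7.98 per hour

7.98 per hour


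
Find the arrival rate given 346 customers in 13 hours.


lambda = total arrivals / time = 346 / 13 = 26.62 per hour

26.62 per hour


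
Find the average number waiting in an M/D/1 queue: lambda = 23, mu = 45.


M/D/1: Lq = rho^2 / (2*(1-rho)) where rho = 23/45; Lq = 0.27

0.27


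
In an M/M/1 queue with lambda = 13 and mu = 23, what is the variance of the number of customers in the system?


rho = 13/23; Var(N) = rho/(1-rho)^2 = 2.99

2.99


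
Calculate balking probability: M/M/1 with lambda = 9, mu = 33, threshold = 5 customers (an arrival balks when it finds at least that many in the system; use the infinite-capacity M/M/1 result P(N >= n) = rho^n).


P(N >= 5) = rho^5 = (9/33)^5 = 0.0015

0.0015


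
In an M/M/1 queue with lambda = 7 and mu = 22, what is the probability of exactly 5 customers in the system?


rho = 7/22; P(n) = (1-rho)*rho^n = (1-7/22)*(7/22)^5 = 0.0022

0.0022


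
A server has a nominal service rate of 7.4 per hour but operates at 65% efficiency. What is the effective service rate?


Effective rate = mu * efficiency = 7.4 * 0.65 = 4.81 per hour

4.81 per hour


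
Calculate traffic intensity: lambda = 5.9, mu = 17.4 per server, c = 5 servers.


rho = lambda / (c * mu) = 5.9 / (5 * 17.4) = 0.0678

0.0678


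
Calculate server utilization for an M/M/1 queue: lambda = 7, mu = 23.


rho = lambda/mu = 7/23 = 0.3043

0.3043


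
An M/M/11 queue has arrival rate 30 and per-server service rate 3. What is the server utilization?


rho = lambda/(c*mu) = 30/(11*3) = 0.9091

0.9091


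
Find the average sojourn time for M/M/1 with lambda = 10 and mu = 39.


W = 1/(mu - lambda) = 1/(39 - 10) = 0.0345 hours

0.0345 hours


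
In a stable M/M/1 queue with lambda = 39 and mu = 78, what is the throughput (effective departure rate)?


For a stable queue (lambda < mu), throughput = lambda = 39 per hour

39 per hour


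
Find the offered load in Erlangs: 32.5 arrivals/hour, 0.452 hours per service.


Offered load a = lambda * E[S] = 32.5 * 0.452 = 14.69 Erlangs

14.69 Erlangs


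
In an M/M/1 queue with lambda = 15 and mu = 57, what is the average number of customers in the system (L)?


rho = 15/57; L = rho/(1-rho) = 0.36

0.36


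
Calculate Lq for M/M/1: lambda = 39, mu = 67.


rho = 39/67; Lq = rho^2/(1-rho) = 0.81

0.81


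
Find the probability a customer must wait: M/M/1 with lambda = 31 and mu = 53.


P(wait) = rho = lambda/mu = 31/53 = 0.5849

0.5849


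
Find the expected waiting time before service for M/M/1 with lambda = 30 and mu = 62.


rho = 30/62; Wq = rho/(mu - lambda) = 0.0151 hours

0.0151 hours


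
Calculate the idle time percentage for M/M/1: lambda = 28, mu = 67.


Idle fraction = (1 - rho) * 100 = (1 - 28/67) * 100 = 58.2%

58.2%


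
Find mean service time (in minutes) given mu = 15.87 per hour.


Mean service time = 60/mu = 60/15.87 = 3.78 minutes

3.78 minutes


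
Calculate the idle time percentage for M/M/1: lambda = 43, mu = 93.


Idle fraction = (1 - rho) * 100 = (1 - 43/93) * 100 = 53.8%

53.8%


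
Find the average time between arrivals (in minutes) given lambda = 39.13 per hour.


Mean interarrival time = 60/lambda = 60/39.13 = 1.53 minutes

1.53 minutes


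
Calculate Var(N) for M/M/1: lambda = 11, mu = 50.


rho = 11/50; Var(N) = rho/(1-rho)^2 = 0.36

0.36


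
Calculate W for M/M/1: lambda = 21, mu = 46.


W = 1/(mu - lambda) = 1/(46 - 21) = 0.04 hours

0.04 hours


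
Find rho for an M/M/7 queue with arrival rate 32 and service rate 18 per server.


rho = lambda/(c*mu) = 32/(7*18) = 0.254

0.254


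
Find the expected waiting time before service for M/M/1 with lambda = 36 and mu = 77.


rho = 36/77; Wq = rho/(mu - lambda) = 0.0114 hours

0.0114 hours


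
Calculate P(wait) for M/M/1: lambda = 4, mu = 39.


P(wait) = rho = lambda/mu = 4/39 = 0.1026

0.1026


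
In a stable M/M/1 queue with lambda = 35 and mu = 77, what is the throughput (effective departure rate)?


For a stable queue (lambda < mu), throughput = lambda = 35 per hour

35 per hour


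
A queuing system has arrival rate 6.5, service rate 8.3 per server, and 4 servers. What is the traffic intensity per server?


rho = lambda / (c * mu) = 6.5 / (4 * 8.3) = 0.1958

0.1958


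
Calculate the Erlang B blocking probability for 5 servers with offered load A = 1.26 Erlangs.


B(N,A) = (A^N/N!) / sum(A^k/k!, k=0..N) with N=5, A=1.26 = 0.0075

0.0075


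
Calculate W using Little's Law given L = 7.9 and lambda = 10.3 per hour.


W = L / lambda = 7.9 / 10.3 = 0.767 hours

0.767 hours


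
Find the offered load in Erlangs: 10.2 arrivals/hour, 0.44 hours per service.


Offered load a = lambda * E[S] = 10.2 * 0.44 = 4.49 Erlangs

4.49 Erlangs


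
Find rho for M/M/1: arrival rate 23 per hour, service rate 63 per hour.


rho = lambda/mu = 23/63 = 0.3651

0.3651


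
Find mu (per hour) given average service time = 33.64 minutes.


mu = 60 / avg_service_time = 60 / 33.64 = 1.78 per hour

1.78 per hour


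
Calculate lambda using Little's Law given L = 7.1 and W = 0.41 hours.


lambda = L / W = 7.1 / 0.41 = 17.32 per hour

17.32 per hour


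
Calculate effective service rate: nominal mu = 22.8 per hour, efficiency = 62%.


Effective rate = mu * efficiency = 22.8 * 0.62 = 14.14 per hour

14.14 per hour


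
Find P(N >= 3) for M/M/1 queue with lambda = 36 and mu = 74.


P(N >= 3) = rho^3 = (36/74)^3 = 0.1151

0.1151


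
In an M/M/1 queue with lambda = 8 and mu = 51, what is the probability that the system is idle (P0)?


P0 = 1 - rho = 1 - 8/51 = 0.8431

0.8431


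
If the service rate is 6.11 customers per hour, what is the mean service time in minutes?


Mean service time = 60/mu = 60/6.11 = 9.82 minutes

9.82 minutes


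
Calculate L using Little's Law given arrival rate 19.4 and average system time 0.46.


L = lambda * W = 19.4 * 0.46 = 8.92

8.92


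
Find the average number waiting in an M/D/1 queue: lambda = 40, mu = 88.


M/D/1: Lq = rho^2 / (2*(1-rho)) where rho = 40/88; Lq = 0.19

0.19


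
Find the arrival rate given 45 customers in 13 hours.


lambda = total arrivals / time = 45 / 13 = 3.46 per hour

3.46 per hour


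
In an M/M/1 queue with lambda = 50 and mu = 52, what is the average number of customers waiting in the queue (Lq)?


rho = 50/52; Lq = rho^2/(1-rho) = 24.04

24.04


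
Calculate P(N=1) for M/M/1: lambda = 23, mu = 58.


rho = 23/58; P(n) = (1-rho)*rho^n = (1-23/58)*(23/58)^1 = 0.2393

0.2393


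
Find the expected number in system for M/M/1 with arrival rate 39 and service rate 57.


rho = 39/57; L = rho/(1-rho) = 2.17

2.17


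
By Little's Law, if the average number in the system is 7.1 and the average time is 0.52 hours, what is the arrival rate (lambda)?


lambda = L / W = 7.1 / 0.52 = 13.65 per hour

13.65 per hour


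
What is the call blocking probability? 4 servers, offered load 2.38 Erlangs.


B(N,A) = (A^N/N!) / sum(A^k/k!, k=0..N) with N=4, A=2.38 = 0.1365

0.1365


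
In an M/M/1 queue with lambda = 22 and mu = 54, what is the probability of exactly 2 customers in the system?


rho = 22/54; P(n) = (1-rho)*rho^n = (1-22/54)*(22/54)^2 = 0.0984

0.0984


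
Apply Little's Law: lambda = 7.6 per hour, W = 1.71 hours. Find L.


L = lambda * W = 7.6 * 1.71 = 13.0

13.0


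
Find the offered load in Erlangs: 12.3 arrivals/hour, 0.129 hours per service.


Offered load a = lambda * E[S] = 12.3 * 0.129 = 1.59 Erlangs

1.59 Erlangs


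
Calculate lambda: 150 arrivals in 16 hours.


lambda = total arrivals / time = 150 / 16 = 9.38 per hour

9.38 per hour


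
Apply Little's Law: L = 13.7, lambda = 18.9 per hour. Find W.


W = L / lambda = 13.7 / 18.9 = 0.7249 hours

0.7249 hours


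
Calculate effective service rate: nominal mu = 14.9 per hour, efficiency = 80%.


Effective rate = mu * efficiency = 14.9 * 0.8 = 11.92 per hour

11.92 per hour


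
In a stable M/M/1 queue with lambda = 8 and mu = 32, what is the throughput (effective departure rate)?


For a stable queue (lambda < mu), throughput = lambda = 8 per hour

8 per hour


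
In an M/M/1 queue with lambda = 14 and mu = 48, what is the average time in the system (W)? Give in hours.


W = 1/(mu - lambda) = 1/(48 - 14) = 0.0294 hours

0.0294 hours


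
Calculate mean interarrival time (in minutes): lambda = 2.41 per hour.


Mean interarrival time = 60/lambda = 60/2.41 = 24.9 minutes

24.9 minutes


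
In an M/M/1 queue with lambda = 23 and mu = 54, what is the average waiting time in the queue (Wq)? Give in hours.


rho = 23/54; Wq = rho/(mu - lambda) = 0.0137 hours

0.0137 hours


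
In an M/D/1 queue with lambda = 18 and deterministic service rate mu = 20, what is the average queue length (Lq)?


M/D/1: Lq = rho^2 / (2*(1-rho)) where rho = 18/20; Lq = 4.05

4.05


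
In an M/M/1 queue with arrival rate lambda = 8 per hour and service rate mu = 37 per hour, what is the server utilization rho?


rho = lambda/mu = 8/37 = 0.2162

0.2162


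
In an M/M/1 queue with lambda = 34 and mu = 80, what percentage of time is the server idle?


Idle fraction = (1 - rho) * 100 = (1 - 34/80) * 100 = 57.5%

57.5%


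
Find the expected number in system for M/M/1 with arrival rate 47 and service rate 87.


rho = 47/87; L = rho/(1-rho) = 1.18

1.18


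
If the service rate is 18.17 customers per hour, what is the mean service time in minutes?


Mean service time = 60/mu = 60/18.17 = 3.3 minutes

3.3 minutes


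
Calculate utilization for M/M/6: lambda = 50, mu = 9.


rho = lambda/(c*mu) = 50/(6*9) = 0.9259

0.9259


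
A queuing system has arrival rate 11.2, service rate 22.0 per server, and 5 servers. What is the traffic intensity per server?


rho = lambda / (c * mu) = 11.2 / (5 * 22.0) = 0.1018

0.1018


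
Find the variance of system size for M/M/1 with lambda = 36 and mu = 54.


rho = 36/54; Var(N) = rho/(1-rho)^2 = 6.0

6.0


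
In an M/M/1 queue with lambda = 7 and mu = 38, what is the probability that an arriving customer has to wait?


P(wait) = rho = lambda/mu = 7/38 = 0.1842

0.1842


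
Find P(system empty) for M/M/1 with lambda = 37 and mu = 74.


P0 = 1 - rho = 1 - 37/74 = 0.5

0.5


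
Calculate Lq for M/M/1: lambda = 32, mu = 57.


rho = 32/57; Lq = rho^2/(1-rho) = 0.72

0.72


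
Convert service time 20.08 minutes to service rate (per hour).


mu = 60 / avg_service_time = 60 / 20.08 = 2.99 per hour

2.99 per hour


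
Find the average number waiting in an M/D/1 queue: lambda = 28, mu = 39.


M/D/1: Lq = rho^2 / (2*(1-rho)) where rho = 28/39; Lq = 0.91

0.91


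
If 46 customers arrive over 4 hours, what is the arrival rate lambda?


lambda = total arrivals / time = 46 / 4 = 11.5 per hour

11.5 per hour


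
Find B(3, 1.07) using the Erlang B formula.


B(N,A) = (A^N/N!) / sum(A^k/k!, k=0..N) with N=3, A=1.07 = 0.0717

0.0717


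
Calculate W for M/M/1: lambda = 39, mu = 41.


W = 1/(mu - lambda) = 1/(41 - 39) = 0.5 hours

0.5 hours


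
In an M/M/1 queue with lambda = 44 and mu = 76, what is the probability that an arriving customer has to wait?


P(wait) = rho = lambda/mu = 44/76 = 0.5789

0.5789


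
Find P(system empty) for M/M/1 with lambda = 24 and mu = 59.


P0 = 1 - rho = 1 - 24/59 = 0.5932

0.5932


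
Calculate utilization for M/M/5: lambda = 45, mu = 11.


rho = lambda/(c*mu) = 45/(5*11) = 0.8182

0.8182


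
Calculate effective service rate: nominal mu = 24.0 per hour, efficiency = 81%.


Effective rate = mu * efficiency = 24.0 * 0.81 = 19.44 per hour

19.44 per hour


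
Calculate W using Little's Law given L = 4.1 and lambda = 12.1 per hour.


W = L / lambda = 4.1 / 12.1 = 0.3388 hours

0.3388 hours


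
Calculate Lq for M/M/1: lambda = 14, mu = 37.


rho = 14/37; Lq = rho^2/(1-rho) = 0.23

0.23


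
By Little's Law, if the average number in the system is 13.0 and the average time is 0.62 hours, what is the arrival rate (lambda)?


lambda = L / W = 13.0 / 0.62 = 20.97 per hour

20.97 per hour


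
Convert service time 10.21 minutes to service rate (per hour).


mu = 60 / avg_service_time = 60 / 10.21 = 5.88 per hour

5.88 per hour


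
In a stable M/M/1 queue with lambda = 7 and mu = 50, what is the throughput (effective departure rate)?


For a stable queue (lambda < mu), throughput = lambda = 7 per hour

7 per hour


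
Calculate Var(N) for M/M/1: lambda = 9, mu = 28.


rho = 9/28; Var(N) = rho/(1-rho)^2 = 0.7

0.7


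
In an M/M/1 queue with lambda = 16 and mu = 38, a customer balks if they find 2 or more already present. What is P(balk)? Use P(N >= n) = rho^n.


P(N >= 2) = rho^2 = (16/38)^2 = 0.1773

0.1773


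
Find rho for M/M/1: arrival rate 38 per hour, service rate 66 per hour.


rho = lambda/mu = 38/66 = 0.5758

0.5758


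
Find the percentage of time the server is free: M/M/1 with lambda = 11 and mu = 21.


Idle fraction = (1 - rho) * 100 = (1 - 11/21) * 100 = 47.6%

47.6%


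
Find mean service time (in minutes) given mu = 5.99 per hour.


Mean service time = 60/mu = 60/5.99 = 10.02 minutes

10.02 minutes


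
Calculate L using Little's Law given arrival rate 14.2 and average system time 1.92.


L = lambda * W = 14.2 * 1.92 = 27.26

27.26


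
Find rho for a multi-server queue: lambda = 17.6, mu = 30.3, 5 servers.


rho = lambda / (c * mu) = 17.6 / (5 * 30.3) = 0.1162

0.1162


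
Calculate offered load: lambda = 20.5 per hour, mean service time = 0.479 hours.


Offered load a = lambda * E[S] = 20.5 * 0.479 = 9.82 Erlangs

9.82 Erlangs


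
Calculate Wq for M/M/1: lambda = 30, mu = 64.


rho = 30/64; Wq = rho/(mu - lambda) = 0.0138 hours

0.0138 hours


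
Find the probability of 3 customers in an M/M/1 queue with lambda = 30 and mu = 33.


rho = 30/33; P(n) = (1-rho)*rho^n = (1-30/33)*(30/33)^3 = 0.0683

0.0683


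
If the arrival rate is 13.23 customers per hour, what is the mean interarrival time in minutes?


Mean interarrival time = 60/lambda = 60/13.23 = 4.54 minutes

4.54 minutes


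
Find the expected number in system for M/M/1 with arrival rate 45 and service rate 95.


rho = 45/95; L = rho/(1-rho) = 0.9

0.9


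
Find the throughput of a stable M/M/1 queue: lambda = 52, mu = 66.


For a stable queue (lambda < mu), throughput = lambda = 52 per hour

52 per hour


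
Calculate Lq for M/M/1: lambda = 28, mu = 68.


rho = 28/68; Lq = rho^2/(1-rho) = 0.29

0.29


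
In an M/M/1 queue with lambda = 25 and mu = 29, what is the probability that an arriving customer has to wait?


P(wait) = rho = lambda/mu = 25/29 = 0.8621

0.8621


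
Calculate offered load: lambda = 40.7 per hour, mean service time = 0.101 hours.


Offered load a = lambda * E[S] = 40.7 * 0.101 = 4.11 Erlangs

4.11 Erlangs


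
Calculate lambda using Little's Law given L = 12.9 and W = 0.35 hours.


lambda = L / W = 12.9 / 0.35 = 36.86 per hour

36.86 per hour


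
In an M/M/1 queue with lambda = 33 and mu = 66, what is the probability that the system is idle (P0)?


P0 = 1 - rho = 1 - 33/66 = 0.5

0.5


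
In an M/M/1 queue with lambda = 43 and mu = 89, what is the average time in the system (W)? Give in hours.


W = 1/(mu - lambda) = 1/(89 - 43) = 0.0217 hours

0.0217 hours


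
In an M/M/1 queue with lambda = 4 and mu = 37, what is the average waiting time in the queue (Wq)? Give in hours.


rho = 4/37; Wq = rho/(mu - lambda) = 0.0033 hours

0.0033 hours


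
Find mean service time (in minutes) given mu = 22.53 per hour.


Mean service time = 60/mu = 60/22.53 = 2.66 minutes

2.66 minutes


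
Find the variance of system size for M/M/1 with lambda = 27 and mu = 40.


rho = 27/40; Var(N) = rho/(1-rho)^2 = 6.39

6.39


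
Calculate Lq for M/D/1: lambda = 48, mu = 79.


M/D/1: Lq = rho^2 / (2*(1-rho)) where rho = 48/79; Lq = 0.47

0.47


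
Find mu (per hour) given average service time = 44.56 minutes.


mu = 60 / avg_service_time = 60 / 44.56 = 1.35 per hour

1.35 per hour


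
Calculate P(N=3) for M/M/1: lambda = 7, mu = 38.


rho = 7/38; P(n) = (1-rho)*rho^n = (1-7/38)*(7/38)^3 = 0.0051

0.0051


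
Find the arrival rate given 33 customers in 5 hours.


lambda = total arrivals / time = 33 / 5 = 6.6 per hour

6.6 per hour


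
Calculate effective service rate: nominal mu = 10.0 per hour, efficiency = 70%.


Effective rate = mu * efficiency = 10.0 * 0.7 = 7.0 per hour

7.0 per hour


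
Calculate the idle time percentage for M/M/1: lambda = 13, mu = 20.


Idle fraction = (1 - rho) * 100 = (1 - 13/20) * 100 = 35.0%

35.0%


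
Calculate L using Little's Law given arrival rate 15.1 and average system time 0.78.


L = lambda * W = 15.1 * 0.78 = 11.78

11.78


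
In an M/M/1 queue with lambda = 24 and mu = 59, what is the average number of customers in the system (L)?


rho = 24/59; L = rho/(1-rho) = 0.69

0.69


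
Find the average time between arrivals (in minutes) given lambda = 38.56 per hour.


Mean interarrival time = 60/lambda = 60/38.56 = 1.56 minutes

1.56 minutes


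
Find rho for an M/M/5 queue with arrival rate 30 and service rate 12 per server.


rho = lambda/(c*mu) = 30/(5*12) = 0.5

0.5


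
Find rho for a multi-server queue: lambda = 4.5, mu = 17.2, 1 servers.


rho = lambda / (c * mu) = 4.5 / (1 * 17.2) = 0.2616

0.2616


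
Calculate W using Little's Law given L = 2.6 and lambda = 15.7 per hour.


W = L / lambda = 2.6 / 15.7 = 0.1656 hours

0.1656 hours


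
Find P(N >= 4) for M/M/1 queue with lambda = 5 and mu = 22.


P(N >= 4) = rho^4 = (5/22)^4 = 0.0027

0.0027


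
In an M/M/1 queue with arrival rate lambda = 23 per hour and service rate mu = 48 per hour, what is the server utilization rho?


rho = lambda/mu = 23/48 = 0.4792

0.4792


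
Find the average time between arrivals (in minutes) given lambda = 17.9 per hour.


Mean interarrival time = 60/lambda = 60/17.9 = 3.35 minutes

3.35 minutes


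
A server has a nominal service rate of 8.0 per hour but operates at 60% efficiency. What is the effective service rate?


Effective rate = mu * efficiency = 8.0 * 0.6 = 4.8 per hour

4.8 per hour


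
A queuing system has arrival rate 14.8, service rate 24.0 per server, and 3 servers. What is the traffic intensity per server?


rho = lambda / (c * mu) = 14.8 / (3 * 24.0) = 0.2056

0.2056


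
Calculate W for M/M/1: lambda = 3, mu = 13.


W = 1/(mu - lambda) = 1/(13 - 3) = 0.1 hours

0.1 hours


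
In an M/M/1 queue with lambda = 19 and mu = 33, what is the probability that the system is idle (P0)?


P0 = 1 - rho = 1 - 19/33 = 0.4242

0.4242


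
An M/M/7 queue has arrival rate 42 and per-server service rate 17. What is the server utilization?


rho = lambda/(c*mu) = 42/(7*17) = 0.3529

0.3529


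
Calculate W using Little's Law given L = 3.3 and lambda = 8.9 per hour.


W = L / lambda = 3.3 / 8.9 = 0.3708 hours

0.3708 hours


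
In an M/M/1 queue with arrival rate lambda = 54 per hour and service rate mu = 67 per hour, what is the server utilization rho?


rho = lambda/mu = 54/67 = 0.806

0.806


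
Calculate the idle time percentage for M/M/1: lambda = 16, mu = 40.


Idle fraction = (1 - rho) * 100 = (1 - 16/40) * 100 = 60.0%

60.0%


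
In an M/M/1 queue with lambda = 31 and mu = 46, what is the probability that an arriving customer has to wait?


P(wait) = rho = lambda/mu = 31/46 = 0.6739

0.6739


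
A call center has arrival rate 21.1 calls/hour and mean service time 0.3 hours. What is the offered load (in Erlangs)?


Offered load a = lambda * E[S] = 21.1 * 0.3 = 6.33 Erlangs

6.33 Erlangs


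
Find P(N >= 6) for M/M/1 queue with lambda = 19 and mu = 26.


P(N >= 6) = rho^6 = (19/26)^6 = 0.1523

0.1523


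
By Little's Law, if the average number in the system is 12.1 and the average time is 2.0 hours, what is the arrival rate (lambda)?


lambda = L / W = 12.1 / 2.0 = 6.05 per hour

6.05 per hour


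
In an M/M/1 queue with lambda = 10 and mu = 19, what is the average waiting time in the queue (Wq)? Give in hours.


rho = 10/19; Wq = rho/(mu - lambda) = 0.0585 hours

0.0585 hours


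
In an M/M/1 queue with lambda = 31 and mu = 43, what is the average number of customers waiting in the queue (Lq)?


rho = 31/43; Lq = rho^2/(1-rho) = 1.86

1.86


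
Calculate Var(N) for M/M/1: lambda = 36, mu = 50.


rho = 36/50; Var(N) = rho/(1-rho)^2 = 9.18

9.18


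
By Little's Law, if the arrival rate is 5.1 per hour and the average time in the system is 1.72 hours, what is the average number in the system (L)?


L = lambda * W = 5.1 * 1.72 = 8.77

8.77


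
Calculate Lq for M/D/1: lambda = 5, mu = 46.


M/D/1: Lq = rho^2 / (2*(1-rho)) where rho = 5/46; Lq = 0.01

0.01


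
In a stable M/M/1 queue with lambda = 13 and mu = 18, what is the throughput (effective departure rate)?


For a stable queue (lambda < mu), throughput = lambda = 13 per hour

13 per hour


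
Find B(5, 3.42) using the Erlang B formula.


B(N,A) = (A^N/N!) / sum(A^k/k!, k=0..N) with N=5, A=3.42 = 0.1469

0.1469


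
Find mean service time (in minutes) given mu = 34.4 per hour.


Mean service time = 60/mu = 60/34.4 = 1.74 minutes

1.74 minutes


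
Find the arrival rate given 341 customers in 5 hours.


lambda = total arrivals / time = 341 / 5 = 68.2 per hour

68.2 per hour


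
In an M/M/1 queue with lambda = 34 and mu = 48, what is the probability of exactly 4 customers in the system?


rho = 34/48; P(n) = (1-rho)*rho^n = (1-34/48)*(34/48)^4 = 0.0734

0.0734


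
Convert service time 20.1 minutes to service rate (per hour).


mu = 60 / avg_service_time = 60 / 20.1 = 2.99 per hour

2.99 per hour


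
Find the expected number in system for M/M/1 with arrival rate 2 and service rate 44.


rho = 2/44; L = rho/(1-rho) = 0.05

0.05


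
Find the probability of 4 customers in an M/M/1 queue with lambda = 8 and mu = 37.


rho = 8/37; P(n) = (1-rho)*rho^n = (1-8/37)*(8/37)^4 = 0.0017

0.0017


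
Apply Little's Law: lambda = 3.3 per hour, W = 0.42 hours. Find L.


L = lambda * W = 3.3 * 0.42 = 1.39

1.39


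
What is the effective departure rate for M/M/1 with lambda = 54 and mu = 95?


For a stable queue (lambda < mu), throughput = lambda = 54 per hour

54 per hour


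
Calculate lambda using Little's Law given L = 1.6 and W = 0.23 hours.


lambda = L / W = 1.6 / 0.23 = 6.96 per hour

6.96 per hour


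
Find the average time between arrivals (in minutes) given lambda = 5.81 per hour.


Mean interarrival time = 60/lambda = 60/5.81 = 10.33 minutes

10.33 minutes


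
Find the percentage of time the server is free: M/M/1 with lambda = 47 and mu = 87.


Idle fraction = (1 - rho) * 100 = (1 - 47/87) * 100 = 46.0%

46.0%


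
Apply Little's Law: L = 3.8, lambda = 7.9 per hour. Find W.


W = L / lambda = 3.8 / 7.9 = 0.481 hours

0.481 hours


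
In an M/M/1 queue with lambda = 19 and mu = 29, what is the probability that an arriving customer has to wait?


P(wait) = rho = lambda/mu = 19/29 = 0.6552

0.6552


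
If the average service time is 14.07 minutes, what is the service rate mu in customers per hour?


mu = 60 / avg_service_time = 60 / 14.07 = 4.26 per hour

4.26 per hour


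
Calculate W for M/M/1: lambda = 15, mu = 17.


W = 1/(mu - lambda) = 1/(17 - 15) = 0.5 hours

0.5 hours


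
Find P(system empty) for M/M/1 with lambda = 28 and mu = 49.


P0 = 1 - rho = 1 - 28/49 = 0.4286

0.4286


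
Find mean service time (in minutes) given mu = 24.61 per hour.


Mean service time = 60/mu = 60/24.61 = 2.44 minutes

2.44 minutes


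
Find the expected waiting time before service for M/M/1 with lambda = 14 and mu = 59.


rho = 14/59; Wq = rho/(mu - lambda) = 0.0053 hours

0.0053 hours


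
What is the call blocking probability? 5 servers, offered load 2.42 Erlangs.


B(N,A) = (A^N/N!) / sum(A^k/k!, k=0..N) with N=5, A=2.42 = 0.0639

0.0639


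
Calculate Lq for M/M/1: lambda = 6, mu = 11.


rho = 6/11; Lq = rho^2/(1-rho) = 0.65

0.65


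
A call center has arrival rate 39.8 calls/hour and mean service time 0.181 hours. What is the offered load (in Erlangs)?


Offered load a = lambda * E[S] = 39.8 * 0.181 = 7.2 Erlangs

7.2 Erlangs


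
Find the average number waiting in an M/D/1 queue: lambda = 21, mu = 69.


M/D/1: Lq = rho^2 / (2*(1-rho)) where rho = 21/69; Lq = 0.07

0.07


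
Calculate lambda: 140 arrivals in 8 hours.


lambda = total arrivals / time = 140 / 8 = 17.5 per hour

17.5 per hour


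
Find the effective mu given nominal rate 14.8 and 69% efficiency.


Effective rate = mu * efficiency = 14.8 * 0.69 = 10.21 per hour

10.21 per hour


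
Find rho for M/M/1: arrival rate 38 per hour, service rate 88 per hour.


rho = lambda/mu = 38/88 = 0.4318

0.4318


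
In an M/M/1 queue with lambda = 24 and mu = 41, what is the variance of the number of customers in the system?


rho = 24/41; Var(N) = rho/(1-rho)^2 = 3.4

3.4


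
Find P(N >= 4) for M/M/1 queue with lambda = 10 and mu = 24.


P(N >= 4) = rho^4 = (10/24)^4 = 0.0301

0.0301


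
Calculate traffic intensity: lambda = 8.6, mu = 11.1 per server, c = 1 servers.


rho = lambda / (c * mu) = 8.6 / (1 * 11.1) = 0.7748

0.7748


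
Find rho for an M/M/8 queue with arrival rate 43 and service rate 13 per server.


rho = lambda/(c*mu) = 43/(8*13) = 0.4135

0.4135


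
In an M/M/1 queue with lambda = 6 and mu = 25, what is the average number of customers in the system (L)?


rho = 6/25; L = rho/(1-rho) = 0.32

0.32


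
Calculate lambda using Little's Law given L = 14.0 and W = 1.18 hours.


lambda = L / W = 14.0 / 1.18 = 11.86 per hour

11.86 per hour


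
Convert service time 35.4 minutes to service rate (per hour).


mu = 60 / avg_service_time = 60 / 35.4 = 1.69 per hour

1.69 per hour


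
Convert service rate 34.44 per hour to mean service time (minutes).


Mean service time = 60/mu = 60/34.44 = 1.74 minutes

1.74 minutes


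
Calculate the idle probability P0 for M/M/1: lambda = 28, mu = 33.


P0 = 1 - rho = 1 - 28/33 = 0.1515

0.1515


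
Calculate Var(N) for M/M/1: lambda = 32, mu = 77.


rho = 32/77; Var(N) = rho/(1-rho)^2 = 1.22

1.22


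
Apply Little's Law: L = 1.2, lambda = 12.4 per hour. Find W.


W = L / lambda = 1.2 / 12.4 = 0.0968 hours

0.0968 hours


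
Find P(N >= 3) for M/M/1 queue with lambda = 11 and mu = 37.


P(N >= 3) = rho^3 = (11/37)^3 = 0.0263

0.0263


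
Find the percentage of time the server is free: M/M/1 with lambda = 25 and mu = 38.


Idle fraction = (1 - rho) * 100 = (1 - 25/38) * 100 = 34.2%

34.2%


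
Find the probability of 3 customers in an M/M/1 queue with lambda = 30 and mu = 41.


rho = 30/41; P(n) = (1-rho)*rho^n = (1-30/41)*(30/41)^3 = 0.1051

0.1051


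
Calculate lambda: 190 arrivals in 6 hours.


lambda = total arrivals / time = 190 / 6 = 31.67 per hour

31.67 per hour


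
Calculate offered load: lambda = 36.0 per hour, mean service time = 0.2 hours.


Offered load a = lambda * E[S] = 36.0 * 0.2 = 7.2 Erlangs

7.2 Erlangs


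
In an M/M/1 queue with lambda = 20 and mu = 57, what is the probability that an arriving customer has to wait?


P(wait) = rho = lambda/mu = 20/57 = 0.3509

0.3509


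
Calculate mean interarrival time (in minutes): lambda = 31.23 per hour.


Mean interarrival time = 60/lambda = 60/31.23 = 1.92 minutes

1.92 minutes


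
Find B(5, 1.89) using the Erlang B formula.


B(N,A) = (A^N/N!) / sum(A^k/k!, k=0..N) with N=5, A=1.89 = 0.0308

0.0308


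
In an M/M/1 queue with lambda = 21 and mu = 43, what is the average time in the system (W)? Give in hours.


W = 1/(mu - lambda) = 1/(43 - 21) = 0.0455 hours

0.0455 hours


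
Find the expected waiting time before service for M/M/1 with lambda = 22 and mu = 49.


rho = 22/49; Wq = rho/(mu - lambda) = 0.0166 hours

0.0166 hours


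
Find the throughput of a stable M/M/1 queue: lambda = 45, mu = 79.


For a stable queue (lambda < mu), throughput = lambda = 45 per hour

45 per hour


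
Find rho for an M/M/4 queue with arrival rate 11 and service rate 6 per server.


rho = lambda/(c*mu) = 11/(4*6) = 0.4583

0.4583


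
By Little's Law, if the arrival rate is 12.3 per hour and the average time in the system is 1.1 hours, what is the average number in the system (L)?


L = lambda * W = 12.3 * 1.1 = 13.53

13.53


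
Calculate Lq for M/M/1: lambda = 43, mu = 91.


rho = 43/91; Lq = rho^2/(1-rho) = 0.42

0.42


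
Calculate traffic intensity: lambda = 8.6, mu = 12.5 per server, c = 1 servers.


rho = lambda / (c * mu) = 8.6 / (1 * 12.5) = 0.688

0.688


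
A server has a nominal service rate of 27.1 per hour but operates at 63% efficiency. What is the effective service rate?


Effective rate = mu * efficiency = 27.1 * 0.63 = 17.07 per hour

17.07 per hour


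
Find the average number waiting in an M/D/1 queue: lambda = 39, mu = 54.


M/D/1: Lq = rho^2 / (2*(1-rho)) where rho = 39/54; Lq = 0.94

0.94


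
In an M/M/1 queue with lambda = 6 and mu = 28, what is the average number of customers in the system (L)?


rho = 6/28; L = rho/(1-rho) = 0.27

0.27


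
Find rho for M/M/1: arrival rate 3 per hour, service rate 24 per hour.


rho = lambda/mu = 3/24 = 0.125

0.125


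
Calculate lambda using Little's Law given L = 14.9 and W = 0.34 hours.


lambda = L / W = 14.9 / 0.34 = 43.82 per hour

43.82 per hour


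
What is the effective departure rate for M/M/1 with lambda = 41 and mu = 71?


For a stable queue (lambda < mu), throughput = lambda = 41 per hour

41 per hour


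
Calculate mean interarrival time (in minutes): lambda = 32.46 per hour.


Mean interarrival time = 60/lambda = 60/32.46 = 1.85 minutes

1.85 minutes


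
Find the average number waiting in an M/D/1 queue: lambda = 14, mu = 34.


M/D/1: Lq = rho^2 / (2*(1-rho)) where rho = 14/34; Lq = 0.14

0.14


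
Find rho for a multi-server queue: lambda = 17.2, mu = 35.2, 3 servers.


rho = lambda / (c * mu) = 17.2 / (3 * 35.2) = 0.1629

0.1629


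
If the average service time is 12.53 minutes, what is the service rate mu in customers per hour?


mu = 60 / avg_service_time = 60 / 12.53 = 4.79 per hour

4.79 per hour


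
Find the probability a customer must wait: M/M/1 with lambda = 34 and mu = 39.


P(wait) = rho = lambda/mu = 34/39 = 0.8718

0.8718


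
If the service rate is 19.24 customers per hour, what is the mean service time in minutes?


Mean service time = 60/mu = 60/19.24 = 3.12 minutes

3.12 minutes


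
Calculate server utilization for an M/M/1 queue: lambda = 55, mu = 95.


rho = lambda/mu = 55/95 = 0.5789

0.5789


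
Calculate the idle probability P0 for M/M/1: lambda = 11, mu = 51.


P0 = 1 - rho = 1 - 11/51 = 0.7843

0.7843


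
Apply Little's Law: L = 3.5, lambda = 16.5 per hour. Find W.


W = L / lambda = 3.5 / 16.5 = 0.2121 hours

0.2121 hours


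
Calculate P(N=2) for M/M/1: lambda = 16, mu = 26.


rho = 16/26; P(n) = (1-rho)*rho^n = (1-16/26)*(16/26)^2 = 0.1457

0.1457


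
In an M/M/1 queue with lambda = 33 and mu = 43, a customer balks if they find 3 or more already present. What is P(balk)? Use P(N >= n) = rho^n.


P(N >= 3) = rho^3 = (33/43)^3 = 0.452

0.452
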